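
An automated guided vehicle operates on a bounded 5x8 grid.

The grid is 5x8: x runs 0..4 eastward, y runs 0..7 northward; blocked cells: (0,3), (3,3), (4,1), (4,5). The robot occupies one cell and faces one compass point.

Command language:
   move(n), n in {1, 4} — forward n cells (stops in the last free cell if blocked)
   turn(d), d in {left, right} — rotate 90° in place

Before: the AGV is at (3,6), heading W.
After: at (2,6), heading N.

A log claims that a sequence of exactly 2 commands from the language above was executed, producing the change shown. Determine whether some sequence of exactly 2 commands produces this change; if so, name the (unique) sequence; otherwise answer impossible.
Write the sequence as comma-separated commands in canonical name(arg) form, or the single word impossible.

key: running turn(right) before move(1) would end elsewhere — order is forced
from: at (3,6), heading W
[1] after move(1): at (2,6), heading W
[2] after turn(right): at (2,6), heading N
no other 2-command option fits: unique.

move(1), turn(right)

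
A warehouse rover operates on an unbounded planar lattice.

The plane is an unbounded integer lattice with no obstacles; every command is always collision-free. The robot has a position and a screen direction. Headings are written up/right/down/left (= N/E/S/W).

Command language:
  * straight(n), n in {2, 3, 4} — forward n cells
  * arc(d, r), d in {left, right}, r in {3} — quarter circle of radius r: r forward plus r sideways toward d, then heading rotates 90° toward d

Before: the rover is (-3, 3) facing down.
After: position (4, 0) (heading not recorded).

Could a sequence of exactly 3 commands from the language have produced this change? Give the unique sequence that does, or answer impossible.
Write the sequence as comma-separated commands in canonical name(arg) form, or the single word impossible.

arc(left, 3), straight(2), straight(2)

key: order matters: swapping arc(left, 3) and straight(2) lands elsewhere
from: (-3, 3) facing down
1. arc(left, 3) → (0, 0) facing right
2. straight(2) → (2, 0) facing right
3. straight(2) → (4, 0) facing right
all 125 alternatives checked — unique.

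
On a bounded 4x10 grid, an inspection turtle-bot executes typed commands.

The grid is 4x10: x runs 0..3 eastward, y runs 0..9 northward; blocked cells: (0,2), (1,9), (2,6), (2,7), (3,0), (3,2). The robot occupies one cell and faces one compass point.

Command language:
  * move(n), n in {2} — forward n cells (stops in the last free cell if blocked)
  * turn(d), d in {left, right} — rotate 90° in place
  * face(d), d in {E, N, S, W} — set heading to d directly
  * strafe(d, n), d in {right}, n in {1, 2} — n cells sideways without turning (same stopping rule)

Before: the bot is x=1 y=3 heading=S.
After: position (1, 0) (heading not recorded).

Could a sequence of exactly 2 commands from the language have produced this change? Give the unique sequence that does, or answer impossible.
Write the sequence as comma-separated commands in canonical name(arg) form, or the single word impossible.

move(2), move(2)

key: the second move(2) runs into the grid edge before its full distance
start: x=1 y=3 heading=S
step 1 (move(2)): x=1 y=1 heading=S
step 2 (move(2)): x=1 y=0 heading=S
no other 2-command option fits: unique.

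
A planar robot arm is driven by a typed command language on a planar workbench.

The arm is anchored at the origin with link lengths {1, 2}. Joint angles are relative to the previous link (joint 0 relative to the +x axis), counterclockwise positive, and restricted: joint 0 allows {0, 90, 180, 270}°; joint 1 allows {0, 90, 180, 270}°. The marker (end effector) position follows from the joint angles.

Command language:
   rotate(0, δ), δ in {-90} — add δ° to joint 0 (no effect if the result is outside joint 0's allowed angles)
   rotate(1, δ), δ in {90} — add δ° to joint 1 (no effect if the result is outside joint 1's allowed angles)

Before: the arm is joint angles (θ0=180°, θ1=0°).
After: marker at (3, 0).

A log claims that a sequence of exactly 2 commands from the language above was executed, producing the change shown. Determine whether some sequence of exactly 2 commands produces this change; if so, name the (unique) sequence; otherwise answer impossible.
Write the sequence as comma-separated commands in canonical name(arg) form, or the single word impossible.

from: joint angles (θ0=180°, θ1=0°)
step 1 (rotate(0, -90)): joint angles (θ0=90°, θ1=0°)
step 2 (rotate(0, -90)): joint angles (θ0=0°, θ1=0°)
no rival 2-sequence matches.

rotate(0, -90), rotate(0, -90)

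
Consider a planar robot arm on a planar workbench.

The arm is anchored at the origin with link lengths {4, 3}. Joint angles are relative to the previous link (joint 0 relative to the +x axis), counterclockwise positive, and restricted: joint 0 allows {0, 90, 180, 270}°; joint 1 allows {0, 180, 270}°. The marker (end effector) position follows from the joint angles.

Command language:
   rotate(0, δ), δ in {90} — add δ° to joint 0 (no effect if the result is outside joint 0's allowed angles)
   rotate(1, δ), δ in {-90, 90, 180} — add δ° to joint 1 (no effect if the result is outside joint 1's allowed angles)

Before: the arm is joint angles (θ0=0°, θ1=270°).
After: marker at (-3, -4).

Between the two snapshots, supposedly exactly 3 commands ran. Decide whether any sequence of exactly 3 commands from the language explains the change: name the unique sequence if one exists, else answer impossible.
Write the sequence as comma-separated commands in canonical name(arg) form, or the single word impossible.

rotate(0, 90), rotate(0, 90), rotate(0, 90)

start: joint angles (θ0=0°, θ1=270°)
[1] after rotate(0, 90): joint angles (θ0=90°, θ1=270°)
[2] after rotate(0, 90): joint angles (θ0=180°, θ1=270°)
[3] after rotate(0, 90): joint angles (θ0=270°, θ1=270°)
uniquely the one of 64 3-step routes that fits.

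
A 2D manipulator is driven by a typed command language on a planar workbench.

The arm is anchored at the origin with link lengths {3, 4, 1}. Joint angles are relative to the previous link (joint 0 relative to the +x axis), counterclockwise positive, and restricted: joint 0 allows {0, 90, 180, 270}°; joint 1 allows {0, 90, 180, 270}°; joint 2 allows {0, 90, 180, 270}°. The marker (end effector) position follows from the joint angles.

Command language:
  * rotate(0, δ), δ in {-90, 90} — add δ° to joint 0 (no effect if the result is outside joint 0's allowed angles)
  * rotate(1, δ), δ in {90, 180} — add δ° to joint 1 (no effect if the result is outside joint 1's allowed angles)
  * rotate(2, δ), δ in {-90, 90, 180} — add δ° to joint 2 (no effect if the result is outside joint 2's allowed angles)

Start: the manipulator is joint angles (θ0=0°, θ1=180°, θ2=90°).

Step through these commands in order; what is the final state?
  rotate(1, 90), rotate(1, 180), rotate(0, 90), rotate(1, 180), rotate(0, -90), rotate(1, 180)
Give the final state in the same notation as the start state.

initial: joint angles (θ0=0°, θ1=180°, θ2=90°)
1. rotate(1, 90) → joint angles (θ0=0°, θ1=270°, θ2=90°)
2. rotate(1, 180) → joint angles (θ0=0°, θ1=90°, θ2=90°)
3. rotate(0, 90) → joint angles (θ0=90°, θ1=90°, θ2=90°)
4. rotate(1, 180) → joint angles (θ0=90°, θ1=270°, θ2=90°)
5. rotate(0, -90) → joint angles (θ0=0°, θ1=270°, θ2=90°)
6. rotate(1, 180) → joint angles (θ0=0°, θ1=90°, θ2=90°)

joint angles (θ0=0°, θ1=90°, θ2=90°)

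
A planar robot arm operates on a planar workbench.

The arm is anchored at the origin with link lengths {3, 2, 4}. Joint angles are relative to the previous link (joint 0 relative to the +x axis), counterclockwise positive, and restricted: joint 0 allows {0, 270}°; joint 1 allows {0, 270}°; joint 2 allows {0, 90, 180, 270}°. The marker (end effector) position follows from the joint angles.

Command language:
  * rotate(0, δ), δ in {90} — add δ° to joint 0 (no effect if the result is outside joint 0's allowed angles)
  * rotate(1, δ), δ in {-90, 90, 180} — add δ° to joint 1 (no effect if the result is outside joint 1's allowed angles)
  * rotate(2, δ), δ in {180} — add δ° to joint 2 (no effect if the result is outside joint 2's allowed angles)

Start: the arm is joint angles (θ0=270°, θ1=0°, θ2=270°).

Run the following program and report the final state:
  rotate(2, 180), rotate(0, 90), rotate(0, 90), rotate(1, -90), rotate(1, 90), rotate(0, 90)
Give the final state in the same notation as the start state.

begin: joint angles (θ0=270°, θ1=0°, θ2=270°)
1. rotate(2, 180) → joint angles (θ0=270°, θ1=0°, θ2=90°)
2. rotate(0, 90) → joint angles (θ0=0°, θ1=0°, θ2=90°)
3. rotate(0, 90) → joint angles (θ0=0°, θ1=0°, θ2=90°)
4. rotate(1, -90) → joint angles (θ0=0°, θ1=270°, θ2=90°)
5. rotate(1, 90) → joint angles (θ0=0°, θ1=0°, θ2=90°)
6. rotate(0, 90) → joint angles (θ0=0°, θ1=0°, θ2=90°)

joint angles (θ0=0°, θ1=0°, θ2=90°)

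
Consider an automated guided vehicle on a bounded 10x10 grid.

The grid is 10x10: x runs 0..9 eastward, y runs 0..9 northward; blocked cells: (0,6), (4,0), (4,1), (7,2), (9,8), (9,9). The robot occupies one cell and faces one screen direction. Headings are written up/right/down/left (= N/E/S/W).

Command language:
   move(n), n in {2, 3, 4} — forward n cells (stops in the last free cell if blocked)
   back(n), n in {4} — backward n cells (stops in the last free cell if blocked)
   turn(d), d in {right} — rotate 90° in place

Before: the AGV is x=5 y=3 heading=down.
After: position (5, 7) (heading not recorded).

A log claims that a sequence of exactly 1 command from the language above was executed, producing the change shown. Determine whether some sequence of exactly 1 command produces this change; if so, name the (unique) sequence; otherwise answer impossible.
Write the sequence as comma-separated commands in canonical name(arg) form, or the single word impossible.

from: x=5 y=3 heading=down
t=1 back(4) ⇒ x=5 y=7 heading=down
uniquely the one of 5 1-step routes that fits.

back(4)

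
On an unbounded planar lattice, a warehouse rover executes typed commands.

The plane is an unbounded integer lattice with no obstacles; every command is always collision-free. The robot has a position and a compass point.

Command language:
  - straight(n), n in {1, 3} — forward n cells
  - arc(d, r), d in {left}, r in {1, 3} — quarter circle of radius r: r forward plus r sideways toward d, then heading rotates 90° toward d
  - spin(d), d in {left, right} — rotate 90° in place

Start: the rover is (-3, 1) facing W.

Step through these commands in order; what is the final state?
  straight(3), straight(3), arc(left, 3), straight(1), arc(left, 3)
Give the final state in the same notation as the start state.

(-9, -6) facing E

begin: (-3, 1) facing W
[1] after straight(3): (-6, 1) facing W
[2] after straight(3): (-9, 1) facing W
[3] after arc(left, 3): (-12, -2) facing S
[4] after straight(1): (-12, -3) facing S
[5] after arc(left, 3): (-9, -6) facing E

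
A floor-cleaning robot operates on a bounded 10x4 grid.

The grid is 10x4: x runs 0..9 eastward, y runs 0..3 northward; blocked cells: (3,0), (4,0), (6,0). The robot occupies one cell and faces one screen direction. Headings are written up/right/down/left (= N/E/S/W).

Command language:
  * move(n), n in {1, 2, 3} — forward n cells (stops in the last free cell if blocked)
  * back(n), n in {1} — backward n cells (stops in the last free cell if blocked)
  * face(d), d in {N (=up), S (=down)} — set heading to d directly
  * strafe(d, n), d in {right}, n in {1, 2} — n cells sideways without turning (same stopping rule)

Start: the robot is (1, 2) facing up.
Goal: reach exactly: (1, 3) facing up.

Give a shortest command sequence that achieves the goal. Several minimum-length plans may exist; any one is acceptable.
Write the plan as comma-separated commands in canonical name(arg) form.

from: (1, 2) facing up
step 1 (move(2)): (1, 3) facing up
shorter routes all fall short; 1 is best.

move(2)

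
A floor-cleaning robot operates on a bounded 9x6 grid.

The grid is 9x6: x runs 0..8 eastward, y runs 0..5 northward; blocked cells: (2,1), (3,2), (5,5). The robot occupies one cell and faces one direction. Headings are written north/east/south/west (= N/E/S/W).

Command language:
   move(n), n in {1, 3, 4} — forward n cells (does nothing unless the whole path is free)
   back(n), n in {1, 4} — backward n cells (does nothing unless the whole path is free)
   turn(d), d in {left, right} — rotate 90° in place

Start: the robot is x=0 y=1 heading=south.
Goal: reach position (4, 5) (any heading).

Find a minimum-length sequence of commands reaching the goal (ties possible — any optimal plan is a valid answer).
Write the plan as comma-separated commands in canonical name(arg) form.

start: x=0 y=1 heading=south
step 1 (back(4)): x=0 y=5 heading=south
step 2 (turn(right)): x=0 y=5 heading=west
step 3 (back(4)): x=4 y=5 heading=west
shorter routes all fall short; 3 is best.

back(4), turn(right), back(4)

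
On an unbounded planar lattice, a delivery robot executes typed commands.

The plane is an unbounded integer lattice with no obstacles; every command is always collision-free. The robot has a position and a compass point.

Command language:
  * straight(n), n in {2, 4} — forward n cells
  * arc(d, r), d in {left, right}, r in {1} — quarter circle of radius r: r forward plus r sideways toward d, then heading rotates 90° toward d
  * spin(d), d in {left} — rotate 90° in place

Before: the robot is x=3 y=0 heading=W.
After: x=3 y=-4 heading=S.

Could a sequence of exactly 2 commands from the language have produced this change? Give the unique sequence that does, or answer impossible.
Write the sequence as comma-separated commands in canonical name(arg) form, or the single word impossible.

spin(left), straight(4)

key: running straight(4) before spin(left) would end elsewhere — order is forced
t0: x=3 y=0 heading=W
t=1 spin(left) ⇒ x=3 y=0 heading=S
t=2 straight(4) ⇒ x=3 y=-4 heading=S
all 25 alternatives checked — unique.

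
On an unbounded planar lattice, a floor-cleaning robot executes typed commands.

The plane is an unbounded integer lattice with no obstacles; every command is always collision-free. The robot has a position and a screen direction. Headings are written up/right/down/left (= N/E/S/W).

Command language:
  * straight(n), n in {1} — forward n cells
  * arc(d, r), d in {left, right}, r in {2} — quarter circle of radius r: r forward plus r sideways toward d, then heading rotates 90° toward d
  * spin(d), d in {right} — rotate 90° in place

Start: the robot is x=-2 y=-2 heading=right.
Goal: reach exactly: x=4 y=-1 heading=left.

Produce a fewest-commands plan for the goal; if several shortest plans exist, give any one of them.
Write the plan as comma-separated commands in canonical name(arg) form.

begin: x=-2 y=-2 heading=right
[1] after arc(left, 2): x=0 y=0 heading=up
[2] after arc(right, 2): x=2 y=2 heading=right
[3] after arc(right, 2): x=4 y=0 heading=down
[4] after straight(1): x=4 y=-1 heading=down
[5] after spin(right): x=4 y=-1 heading=left
no 4-step plan works, so 5 is optimal.

arc(left, 2), arc(right, 2), arc(right, 2), straight(1), spin(right)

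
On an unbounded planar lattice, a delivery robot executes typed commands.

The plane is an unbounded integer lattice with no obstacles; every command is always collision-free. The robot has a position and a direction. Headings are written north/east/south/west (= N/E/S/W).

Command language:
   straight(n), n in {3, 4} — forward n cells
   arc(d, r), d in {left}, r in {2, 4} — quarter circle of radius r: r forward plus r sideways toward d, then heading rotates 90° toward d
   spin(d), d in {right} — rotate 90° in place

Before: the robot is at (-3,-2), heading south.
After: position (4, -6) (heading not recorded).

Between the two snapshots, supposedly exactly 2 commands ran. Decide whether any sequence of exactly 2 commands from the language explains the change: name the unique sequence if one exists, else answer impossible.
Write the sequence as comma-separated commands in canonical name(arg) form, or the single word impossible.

arc(left, 4), straight(3)

key: order matters: swapping arc(left, 4) and straight(3) lands elsewhere
start: at (-3,-2), heading south
[1] after arc(left, 4): at (1,-6), heading east
[2] after straight(3): at (4,-6), heading east
all 25 alternatives checked — unique.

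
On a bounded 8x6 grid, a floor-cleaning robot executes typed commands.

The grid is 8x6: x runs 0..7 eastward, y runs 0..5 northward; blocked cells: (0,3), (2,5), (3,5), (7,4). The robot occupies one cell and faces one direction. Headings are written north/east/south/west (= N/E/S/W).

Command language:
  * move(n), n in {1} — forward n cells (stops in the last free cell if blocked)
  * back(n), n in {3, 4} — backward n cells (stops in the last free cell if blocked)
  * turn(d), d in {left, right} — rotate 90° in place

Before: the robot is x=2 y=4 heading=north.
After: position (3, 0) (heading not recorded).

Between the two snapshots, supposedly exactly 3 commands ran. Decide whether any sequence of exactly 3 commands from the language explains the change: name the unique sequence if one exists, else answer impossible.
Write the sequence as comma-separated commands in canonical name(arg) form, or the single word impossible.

back(4), turn(right), move(1)

key: running move(1) before back(4) would end elsewhere — order is forced
start: x=2 y=4 heading=north
1. back(4) → x=2 y=0 heading=north
2. turn(right) → x=2 y=0 heading=east
3. move(1) → x=3 y=0 heading=east
no rival 3-sequence matches.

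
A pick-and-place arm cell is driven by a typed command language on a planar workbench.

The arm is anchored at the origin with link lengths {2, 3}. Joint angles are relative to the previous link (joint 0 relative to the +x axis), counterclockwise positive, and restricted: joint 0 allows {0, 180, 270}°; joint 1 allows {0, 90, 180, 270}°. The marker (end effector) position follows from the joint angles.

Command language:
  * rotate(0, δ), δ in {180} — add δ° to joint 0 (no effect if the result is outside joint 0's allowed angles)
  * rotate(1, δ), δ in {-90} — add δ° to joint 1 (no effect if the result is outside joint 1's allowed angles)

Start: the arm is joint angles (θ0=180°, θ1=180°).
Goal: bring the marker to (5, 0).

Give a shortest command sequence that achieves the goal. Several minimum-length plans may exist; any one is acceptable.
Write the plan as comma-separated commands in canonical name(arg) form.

rotate(1, -90), rotate(1, -90), rotate(0, 180)

from: joint angles (θ0=180°, θ1=180°)
[1] after rotate(1, -90): joint angles (θ0=180°, θ1=90°)
[2] after rotate(1, -90): joint angles (θ0=180°, θ1=0°)
[3] after rotate(0, 180): joint angles (θ0=0°, θ1=0°)
nothing shorter than 3 reaches the goal.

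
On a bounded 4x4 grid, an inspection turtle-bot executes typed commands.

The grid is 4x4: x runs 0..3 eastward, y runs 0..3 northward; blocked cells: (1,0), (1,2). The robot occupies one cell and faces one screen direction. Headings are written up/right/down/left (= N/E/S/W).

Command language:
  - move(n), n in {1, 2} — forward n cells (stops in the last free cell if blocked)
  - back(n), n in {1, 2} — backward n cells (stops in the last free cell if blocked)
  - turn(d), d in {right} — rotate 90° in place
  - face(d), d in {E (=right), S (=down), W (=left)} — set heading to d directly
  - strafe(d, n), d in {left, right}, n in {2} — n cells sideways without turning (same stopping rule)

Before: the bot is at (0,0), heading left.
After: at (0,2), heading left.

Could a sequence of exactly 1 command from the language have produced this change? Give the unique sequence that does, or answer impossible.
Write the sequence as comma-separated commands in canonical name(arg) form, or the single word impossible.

strafe(right, 2)

key: heading stays W — the single command does not turn
from: at (0,0), heading left
t=1 strafe(right, 2) ⇒ at (0,2), heading left
no rival 1-sequence matches.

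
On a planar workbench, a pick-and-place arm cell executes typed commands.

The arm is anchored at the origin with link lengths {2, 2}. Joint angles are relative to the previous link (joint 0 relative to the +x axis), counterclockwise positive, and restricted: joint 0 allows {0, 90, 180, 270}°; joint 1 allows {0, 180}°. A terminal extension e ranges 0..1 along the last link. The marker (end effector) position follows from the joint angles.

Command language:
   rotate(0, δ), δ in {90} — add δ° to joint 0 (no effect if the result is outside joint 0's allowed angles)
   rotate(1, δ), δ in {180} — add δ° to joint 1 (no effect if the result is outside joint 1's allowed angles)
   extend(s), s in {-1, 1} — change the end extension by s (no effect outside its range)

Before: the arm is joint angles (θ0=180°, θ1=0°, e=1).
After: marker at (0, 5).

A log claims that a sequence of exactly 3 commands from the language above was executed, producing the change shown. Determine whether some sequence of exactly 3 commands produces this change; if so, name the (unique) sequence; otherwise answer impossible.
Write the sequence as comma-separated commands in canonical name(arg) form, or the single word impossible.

rotate(0, 90), rotate(0, 90), rotate(0, 90)

start: joint angles (θ0=180°, θ1=0°, e=1)
1. rotate(0, 90) → joint angles (θ0=270°, θ1=0°, e=1)
2. rotate(0, 90) → joint angles (θ0=0°, θ1=0°, e=1)
3. rotate(0, 90) → joint angles (θ0=90°, θ1=0°, e=1)
no rival 3-sequence matches.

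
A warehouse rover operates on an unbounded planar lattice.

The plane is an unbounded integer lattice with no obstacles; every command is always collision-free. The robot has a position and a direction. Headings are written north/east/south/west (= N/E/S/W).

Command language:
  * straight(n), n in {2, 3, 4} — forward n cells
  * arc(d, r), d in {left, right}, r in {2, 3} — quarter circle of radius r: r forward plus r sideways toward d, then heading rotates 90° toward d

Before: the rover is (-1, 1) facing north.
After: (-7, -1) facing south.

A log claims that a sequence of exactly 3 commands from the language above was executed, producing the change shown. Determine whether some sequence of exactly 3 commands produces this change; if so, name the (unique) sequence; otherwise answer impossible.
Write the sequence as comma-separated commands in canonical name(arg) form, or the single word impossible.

key: running straight(2) before arc(left, 3) would end elsewhere — order is forced
t0: (-1, 1) facing north
t=1 arc(left, 3) ⇒ (-4, 4) facing west
t=2 arc(left, 3) ⇒ (-7, 1) facing south
t=3 straight(2) ⇒ (-7, -1) facing south
all 343 alternatives checked — unique.

arc(left, 3), arc(left, 3), straight(2)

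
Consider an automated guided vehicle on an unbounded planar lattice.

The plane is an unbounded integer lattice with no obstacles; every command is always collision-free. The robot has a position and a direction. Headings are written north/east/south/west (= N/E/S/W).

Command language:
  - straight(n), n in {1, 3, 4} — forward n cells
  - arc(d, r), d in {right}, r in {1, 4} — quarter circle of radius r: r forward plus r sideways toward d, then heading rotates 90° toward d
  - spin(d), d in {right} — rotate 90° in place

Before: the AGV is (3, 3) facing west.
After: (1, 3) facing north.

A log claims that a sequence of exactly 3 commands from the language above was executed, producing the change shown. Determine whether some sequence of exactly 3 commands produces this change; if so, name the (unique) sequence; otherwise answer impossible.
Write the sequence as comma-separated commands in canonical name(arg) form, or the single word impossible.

straight(1), straight(1), spin(right)

key: position moved to (1,3) AND the heading swung to N — translation plus rotation needed
t0: (3, 3) facing west
1. straight(1) → (2, 3) facing west
2. straight(1) → (1, 3) facing west
3. spin(right) → (1, 3) facing north
uniquely the one of 216 3-step routes that fits.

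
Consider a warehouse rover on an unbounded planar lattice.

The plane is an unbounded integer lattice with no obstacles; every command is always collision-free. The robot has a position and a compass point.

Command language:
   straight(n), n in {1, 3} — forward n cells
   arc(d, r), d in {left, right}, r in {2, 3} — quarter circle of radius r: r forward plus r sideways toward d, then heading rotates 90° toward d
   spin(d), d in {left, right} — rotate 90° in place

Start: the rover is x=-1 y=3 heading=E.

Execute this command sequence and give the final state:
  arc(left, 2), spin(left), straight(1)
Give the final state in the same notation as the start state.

from: x=-1 y=3 heading=E
[1] after arc(left, 2): x=1 y=5 heading=N
[2] after spin(left): x=1 y=5 heading=W
[3] after straight(1): x=0 y=5 heading=W

x=0 y=5 heading=W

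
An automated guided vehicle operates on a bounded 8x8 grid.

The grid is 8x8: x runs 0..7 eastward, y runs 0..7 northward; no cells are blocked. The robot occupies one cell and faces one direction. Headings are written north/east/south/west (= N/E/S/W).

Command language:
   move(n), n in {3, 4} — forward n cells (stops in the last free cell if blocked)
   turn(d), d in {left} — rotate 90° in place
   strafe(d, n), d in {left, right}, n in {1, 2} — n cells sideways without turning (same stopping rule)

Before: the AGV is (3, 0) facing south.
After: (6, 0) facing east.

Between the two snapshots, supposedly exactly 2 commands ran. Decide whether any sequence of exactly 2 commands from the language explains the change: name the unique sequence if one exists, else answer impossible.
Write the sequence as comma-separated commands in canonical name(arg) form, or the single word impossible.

turn(left), move(3)

key: order matters: swapping turn(left) and move(3) lands elsewhere
start: (3, 0) facing south
[1] after turn(left): (3, 0) facing east
[2] after move(3): (6, 0) facing east
all 49 alternatives checked — unique.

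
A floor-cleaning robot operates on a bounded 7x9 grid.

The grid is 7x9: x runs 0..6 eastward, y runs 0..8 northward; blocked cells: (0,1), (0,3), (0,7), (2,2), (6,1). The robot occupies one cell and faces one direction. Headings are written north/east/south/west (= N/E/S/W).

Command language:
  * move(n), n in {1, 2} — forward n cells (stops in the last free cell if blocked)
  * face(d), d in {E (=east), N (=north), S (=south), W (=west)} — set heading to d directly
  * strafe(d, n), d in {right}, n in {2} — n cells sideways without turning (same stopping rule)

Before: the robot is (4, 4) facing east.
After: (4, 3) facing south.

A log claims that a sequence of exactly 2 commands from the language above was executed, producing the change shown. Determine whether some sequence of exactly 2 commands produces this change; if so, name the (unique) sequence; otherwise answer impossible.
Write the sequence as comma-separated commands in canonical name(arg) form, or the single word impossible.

key: position moved to (4,3) AND the heading swung to S — translation plus rotation needed
begin: (4, 4) facing east
[1] after face(S): (4, 4) facing south
[2] after move(1): (4, 3) facing south
no other 2-command option fits: unique.

face(S), move(1)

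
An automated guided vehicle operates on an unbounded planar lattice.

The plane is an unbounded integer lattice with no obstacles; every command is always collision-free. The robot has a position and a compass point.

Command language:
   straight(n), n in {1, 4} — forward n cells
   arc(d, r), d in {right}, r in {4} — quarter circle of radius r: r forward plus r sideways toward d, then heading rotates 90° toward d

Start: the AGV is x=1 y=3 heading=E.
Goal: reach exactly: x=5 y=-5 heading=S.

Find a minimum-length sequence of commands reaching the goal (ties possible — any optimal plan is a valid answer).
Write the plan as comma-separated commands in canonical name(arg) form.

arc(right, 4), straight(4)

t0: x=1 y=3 heading=E
1. arc(right, 4) → x=5 y=-1 heading=S
2. straight(4) → x=5 y=-5 heading=S
shorter routes all fall short; 2 is best.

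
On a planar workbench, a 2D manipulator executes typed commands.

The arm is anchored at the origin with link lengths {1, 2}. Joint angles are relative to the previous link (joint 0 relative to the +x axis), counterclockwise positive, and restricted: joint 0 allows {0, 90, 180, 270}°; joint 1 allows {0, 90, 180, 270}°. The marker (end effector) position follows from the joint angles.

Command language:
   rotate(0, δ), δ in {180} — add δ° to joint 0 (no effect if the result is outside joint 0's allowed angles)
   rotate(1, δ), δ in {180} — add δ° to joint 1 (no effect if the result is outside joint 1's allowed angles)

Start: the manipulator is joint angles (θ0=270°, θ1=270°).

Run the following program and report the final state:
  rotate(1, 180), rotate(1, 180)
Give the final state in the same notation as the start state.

joint angles (θ0=270°, θ1=270°)

initial: joint angles (θ0=270°, θ1=270°)
t=1 rotate(1, 180) ⇒ joint angles (θ0=270°, θ1=90°)
t=2 rotate(1, 180) ⇒ joint angles (θ0=270°, θ1=270°)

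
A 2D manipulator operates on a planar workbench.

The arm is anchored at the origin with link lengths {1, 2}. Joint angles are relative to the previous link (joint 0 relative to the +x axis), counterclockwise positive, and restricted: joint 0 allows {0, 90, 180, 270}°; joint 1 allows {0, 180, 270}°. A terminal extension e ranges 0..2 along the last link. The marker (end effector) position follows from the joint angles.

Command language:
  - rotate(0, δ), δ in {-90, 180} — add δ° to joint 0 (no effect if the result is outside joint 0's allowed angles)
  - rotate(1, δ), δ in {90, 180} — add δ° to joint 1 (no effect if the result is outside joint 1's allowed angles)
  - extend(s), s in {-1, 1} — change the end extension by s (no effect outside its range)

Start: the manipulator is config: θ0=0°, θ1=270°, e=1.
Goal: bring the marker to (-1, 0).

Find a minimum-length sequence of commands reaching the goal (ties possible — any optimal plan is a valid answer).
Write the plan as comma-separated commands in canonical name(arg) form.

rotate(1, 90), rotate(1, 180), extend(-1)

from: config: θ0=0°, θ1=270°, e=1
1. rotate(1, 90) → config: θ0=0°, θ1=0°, e=1
2. rotate(1, 180) → config: θ0=0°, θ1=180°, e=1
3. extend(-1) → config: θ0=0°, θ1=180°, e=0
shorter routes all fall short; 3 is best.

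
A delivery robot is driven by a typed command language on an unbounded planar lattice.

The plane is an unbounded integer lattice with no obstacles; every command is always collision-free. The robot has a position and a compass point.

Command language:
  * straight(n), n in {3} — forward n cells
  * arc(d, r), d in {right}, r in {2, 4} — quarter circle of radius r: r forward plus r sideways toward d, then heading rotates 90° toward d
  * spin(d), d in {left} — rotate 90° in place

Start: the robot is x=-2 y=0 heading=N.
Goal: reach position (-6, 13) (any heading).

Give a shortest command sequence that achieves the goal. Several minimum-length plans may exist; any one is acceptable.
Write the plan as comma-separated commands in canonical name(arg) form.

straight(3), straight(3), straight(3), spin(left), arc(right, 4)

t0: x=-2 y=0 heading=N
t=1 straight(3) ⇒ x=-2 y=3 heading=N
t=2 straight(3) ⇒ x=-2 y=6 heading=N
t=3 straight(3) ⇒ x=-2 y=9 heading=N
t=4 spin(left) ⇒ x=-2 y=9 heading=W
t=5 arc(right, 4) ⇒ x=-6 y=13 heading=N
shorter routes all fall short; 5 is best.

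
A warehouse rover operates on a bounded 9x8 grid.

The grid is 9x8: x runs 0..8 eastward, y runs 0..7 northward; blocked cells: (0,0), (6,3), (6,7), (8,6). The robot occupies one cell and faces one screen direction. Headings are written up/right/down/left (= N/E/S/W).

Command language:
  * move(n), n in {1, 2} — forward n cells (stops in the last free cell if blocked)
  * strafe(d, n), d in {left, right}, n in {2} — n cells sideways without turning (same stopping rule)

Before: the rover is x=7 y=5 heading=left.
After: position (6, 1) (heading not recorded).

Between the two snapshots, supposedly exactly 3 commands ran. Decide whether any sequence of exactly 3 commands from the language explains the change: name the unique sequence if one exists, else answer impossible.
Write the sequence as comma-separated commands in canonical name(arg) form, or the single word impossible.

strafe(left, 2), strafe(left, 2), move(1)

key: order matters: swapping strafe(left, 2) and move(1) lands elsewhere
from: x=7 y=5 heading=left
1. strafe(left, 2) → x=7 y=3 heading=left
2. strafe(left, 2) → x=7 y=1 heading=left
3. move(1) → x=6 y=1 heading=left
all 64 alternatives checked — unique.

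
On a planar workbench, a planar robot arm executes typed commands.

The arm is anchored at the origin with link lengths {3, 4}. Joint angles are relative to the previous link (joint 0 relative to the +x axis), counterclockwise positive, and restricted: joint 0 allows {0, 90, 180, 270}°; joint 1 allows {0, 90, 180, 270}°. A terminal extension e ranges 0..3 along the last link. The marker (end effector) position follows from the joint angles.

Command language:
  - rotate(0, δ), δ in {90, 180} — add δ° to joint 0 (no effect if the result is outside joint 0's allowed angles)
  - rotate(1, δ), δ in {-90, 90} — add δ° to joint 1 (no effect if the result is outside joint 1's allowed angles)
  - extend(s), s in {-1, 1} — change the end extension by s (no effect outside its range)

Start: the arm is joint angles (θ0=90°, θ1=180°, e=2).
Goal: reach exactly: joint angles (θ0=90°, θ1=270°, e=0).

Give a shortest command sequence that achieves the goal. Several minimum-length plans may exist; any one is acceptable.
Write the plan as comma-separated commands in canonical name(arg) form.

extend(-1), extend(-1), rotate(1, 90)

from: joint angles (θ0=90°, θ1=180°, e=2)
[1] after extend(-1): joint angles (θ0=90°, θ1=180°, e=1)
[2] after extend(-1): joint angles (θ0=90°, θ1=180°, e=0)
[3] after rotate(1, 90): joint angles (θ0=90°, θ1=270°, e=0)
nothing shorter than 3 reaches the goal.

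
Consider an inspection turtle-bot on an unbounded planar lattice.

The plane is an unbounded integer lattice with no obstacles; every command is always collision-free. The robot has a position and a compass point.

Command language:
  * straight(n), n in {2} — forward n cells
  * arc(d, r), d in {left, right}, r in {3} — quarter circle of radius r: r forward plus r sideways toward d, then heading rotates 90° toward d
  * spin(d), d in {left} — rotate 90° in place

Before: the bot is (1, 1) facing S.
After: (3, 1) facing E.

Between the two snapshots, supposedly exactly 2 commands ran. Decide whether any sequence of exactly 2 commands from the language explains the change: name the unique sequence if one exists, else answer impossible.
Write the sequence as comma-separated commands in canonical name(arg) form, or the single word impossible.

key: cell and facing (now E) both changed — the 2 commands mix motion and turning
begin: (1, 1) facing S
1. spin(left) → (1, 1) facing E
2. straight(2) → (3, 1) facing E
all 16 alternatives checked — unique.

spin(left), straight(2)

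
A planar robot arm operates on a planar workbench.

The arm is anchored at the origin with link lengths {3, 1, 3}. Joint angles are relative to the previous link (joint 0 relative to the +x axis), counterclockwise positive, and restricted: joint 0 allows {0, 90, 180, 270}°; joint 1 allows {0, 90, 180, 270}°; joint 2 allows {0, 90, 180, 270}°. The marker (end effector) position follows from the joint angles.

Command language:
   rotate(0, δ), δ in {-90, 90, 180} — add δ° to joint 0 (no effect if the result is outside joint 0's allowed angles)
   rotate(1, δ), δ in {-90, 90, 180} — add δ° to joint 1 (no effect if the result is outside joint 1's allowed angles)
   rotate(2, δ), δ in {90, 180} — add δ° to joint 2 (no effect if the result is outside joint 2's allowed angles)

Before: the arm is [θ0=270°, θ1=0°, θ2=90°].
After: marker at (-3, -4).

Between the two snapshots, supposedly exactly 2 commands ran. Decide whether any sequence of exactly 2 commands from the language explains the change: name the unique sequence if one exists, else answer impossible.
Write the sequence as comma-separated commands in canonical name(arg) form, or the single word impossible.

rotate(2, 90), rotate(2, 90)

initial: [θ0=270°, θ1=0°, θ2=90°]
[1] after rotate(2, 90): [θ0=270°, θ1=0°, θ2=180°]
[2] after rotate(2, 90): [θ0=270°, θ1=0°, θ2=270°]
uniquely the one of 64 2-step routes that fits.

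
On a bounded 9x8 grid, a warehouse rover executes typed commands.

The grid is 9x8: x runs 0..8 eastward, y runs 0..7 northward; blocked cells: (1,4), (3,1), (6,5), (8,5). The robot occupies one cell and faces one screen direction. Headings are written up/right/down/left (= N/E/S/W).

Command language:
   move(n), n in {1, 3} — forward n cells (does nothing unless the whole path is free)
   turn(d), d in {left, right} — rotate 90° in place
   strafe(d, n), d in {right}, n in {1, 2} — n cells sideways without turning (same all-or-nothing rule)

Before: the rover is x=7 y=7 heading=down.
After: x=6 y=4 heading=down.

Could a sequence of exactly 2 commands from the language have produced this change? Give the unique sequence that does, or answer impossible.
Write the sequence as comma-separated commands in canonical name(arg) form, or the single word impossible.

move(3), strafe(right, 1)

key: heading stays S — no command in the sequence turns
t0: x=7 y=7 heading=down
[1] after move(3): x=7 y=4 heading=down
[2] after strafe(right, 1): x=6 y=4 heading=down
uniquely the one of 36 2-step routes that fits.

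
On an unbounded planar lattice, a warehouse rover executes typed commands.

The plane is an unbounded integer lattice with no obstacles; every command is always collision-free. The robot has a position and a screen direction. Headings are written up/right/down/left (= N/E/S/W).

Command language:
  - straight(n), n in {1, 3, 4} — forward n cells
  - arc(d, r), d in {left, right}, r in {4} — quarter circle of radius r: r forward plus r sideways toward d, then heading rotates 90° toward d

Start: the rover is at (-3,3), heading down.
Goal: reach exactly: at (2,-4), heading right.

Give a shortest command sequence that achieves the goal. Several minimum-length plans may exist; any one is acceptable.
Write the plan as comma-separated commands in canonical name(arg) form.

straight(3), arc(left, 4), straight(1)

from: at (-3,3), heading down
step 1 (straight(3)): at (-3,0), heading down
step 2 (arc(left, 4)): at (1,-4), heading right
step 3 (straight(1)): at (2,-4), heading right
nothing shorter than 3 reaches the goal.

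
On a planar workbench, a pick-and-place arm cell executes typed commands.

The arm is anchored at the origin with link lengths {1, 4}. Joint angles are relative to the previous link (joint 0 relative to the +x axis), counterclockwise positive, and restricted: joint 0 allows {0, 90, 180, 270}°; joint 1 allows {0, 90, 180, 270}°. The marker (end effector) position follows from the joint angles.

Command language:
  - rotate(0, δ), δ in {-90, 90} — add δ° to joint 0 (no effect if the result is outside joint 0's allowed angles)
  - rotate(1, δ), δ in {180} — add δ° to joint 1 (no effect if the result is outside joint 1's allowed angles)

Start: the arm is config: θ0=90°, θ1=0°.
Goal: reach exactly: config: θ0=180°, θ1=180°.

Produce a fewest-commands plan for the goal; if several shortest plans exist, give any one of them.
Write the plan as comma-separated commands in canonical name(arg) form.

rotate(0, 90), rotate(1, 180)

initial: config: θ0=90°, θ1=0°
t=1 rotate(0, 90) ⇒ config: θ0=180°, θ1=0°
t=2 rotate(1, 180) ⇒ config: θ0=180°, θ1=180°
minimal: 2 command(s), checked below 2.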